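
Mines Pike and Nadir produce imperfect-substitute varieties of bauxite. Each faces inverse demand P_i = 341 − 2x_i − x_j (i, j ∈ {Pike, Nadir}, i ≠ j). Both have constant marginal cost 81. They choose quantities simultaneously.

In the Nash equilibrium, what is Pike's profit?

5408

Mine Pike's profit: π = x_{Pike}(341 − 2x_{Pike} − x_{Nadir}) − 81x_{Pike}.
∂π/∂x_{Pike} = 260 − 4x_{Pike} − x_{Nadir} = 0 ⇒ x_{Pike} = 65 − 0.25x_{Nadir}.
Setting x_{Pike} = x_{Nadir} in the reaction function: x_{Pike} = 65 − 0.25x_{Pike}, so x_{Pike} = 65 / 1.25 = 52.
P_{Pike} = 341 − 2·52 − 52 = 185.
Profit = (185 − 81)·52 = 5408.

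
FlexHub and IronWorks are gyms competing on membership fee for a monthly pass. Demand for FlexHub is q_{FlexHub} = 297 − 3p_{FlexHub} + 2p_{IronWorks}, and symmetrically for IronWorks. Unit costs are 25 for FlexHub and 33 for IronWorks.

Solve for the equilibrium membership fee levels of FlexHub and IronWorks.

94.5, 97.5

FlexHub's profit: π = (p_{FlexHub} − 25)(297 − 3p_{FlexHub} + 2p_{IronWorks}).
∂π/∂p_{FlexHub} = 372 − 6p_{FlexHub} + 2p_{IronWorks} = 0 ⇒ p_{FlexHub} = 62 + (1/3)p_{IronWorks}.
Similarly p_{IronWorks} = 66 + (1/3)p_{FlexHub}.
Solving the two reaction functions simultaneously: (1 − (1/3)(1/3))p_{FlexHub} = 62 + (1/3)·66, so (8/9)p_{FlexHub} = 84 and p_{FlexHub} = 94.5.
Then p_{IronWorks} = 66 + (1/3)·94.5 = 97.5.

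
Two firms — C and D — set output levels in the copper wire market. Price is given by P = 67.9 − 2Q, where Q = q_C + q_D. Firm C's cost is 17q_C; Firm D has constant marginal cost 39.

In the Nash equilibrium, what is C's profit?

Firm C's profit: π = q_C(67.9 − 2(q_C + q_D)) − 17q_C.
∂π/∂q_C = 50.9 − 4q_C − 2q_D = 0, so q_C = 12.725 − 0.5q_D.
By the same steps for D: q_D = 7.225 − 0.5q_C.
Substituting the second reaction function into the first: q_C = 12.725 − 0.5(7.225 − 0.5q_C), which gives 0.75q_C = 9.1125 ⇒ q_C = 12.15.
Then q_D = 7.225 − 0.5·12.15 = 1.15.
Price P = 67.9 − 2·13.3 = 41.3.
C's profit: (41.3 − 17)·12.15 = 295.245.

295.245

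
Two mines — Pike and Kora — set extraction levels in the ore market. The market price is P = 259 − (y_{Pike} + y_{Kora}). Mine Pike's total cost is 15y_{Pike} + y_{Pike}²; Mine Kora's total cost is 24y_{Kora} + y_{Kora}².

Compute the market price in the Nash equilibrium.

Mine Pike's profit: π = y_{Pike}(259 − (y_{Pike} + y_{Kora})) − 15y_{Pike} − y_{Pike}².
∂π/∂y_{Pike} = 244 − 4y_{Pike} − y_{Kora} = 0, so y_{Pike} = 61 − 0.25y_{Kora}.
By the same steps for Kora: y_{Kora} = 58.75 − 0.25y_{Pike}.
Plugging y_{Kora} into Pike's best response: y_{Pike} = 61 − 0.25(58.75 − 0.25y_{Pike}) ⇒ 0.9375y_{Pike} = 46.3125, so y_{Pike} = 49.4.
Then y_{Kora} = 58.75 − 0.25·49.4 = 46.4.
Equilibrium price: P = 259 − 95.8 = 163.2.

163.2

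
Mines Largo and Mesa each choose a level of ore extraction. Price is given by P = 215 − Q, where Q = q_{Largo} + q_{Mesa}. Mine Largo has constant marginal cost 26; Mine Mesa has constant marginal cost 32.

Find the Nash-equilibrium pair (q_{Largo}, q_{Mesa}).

Mine Largo's profit: π = q_{Largo}(215 − (q_{Largo} + q_{Mesa})) − 26q_{Largo}.
∂π/∂q_{Largo} = 189 − 2q_{Largo} − q_{Mesa} = 0, so q_{Largo} = 94.5 − 0.5q_{Mesa}.
By the same steps for Mesa: q_{Mesa} = 91.5 − 0.5q_{Largo}.
Solving the two reaction functions simultaneously: (1 − (−0.5)(−0.5))q_{Largo} = 94.5 − 0.5·91.5, so 0.75q_{Largo} = 48.75 and q_{Largo} = 65.
Then q_{Mesa} = 91.5 − 0.5·65 = 59.

65, 59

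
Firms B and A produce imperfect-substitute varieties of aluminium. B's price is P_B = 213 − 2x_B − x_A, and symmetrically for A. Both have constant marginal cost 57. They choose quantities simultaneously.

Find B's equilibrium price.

119.4

Firm B's profit: π = x_B(213 − 2x_B − x_A) − 57x_B.
∂π/∂x_B = 156 − 4x_B − x_A = 0 ⇒ x_B = 39 − 0.25x_A.
The game is symmetric, so in equilibrium x_A = x_B: the reaction function gives 1.25x_B = 39, hence x_B = 31.2.
P_B = 213 − 2·31.2 − 31.2 = 119.4.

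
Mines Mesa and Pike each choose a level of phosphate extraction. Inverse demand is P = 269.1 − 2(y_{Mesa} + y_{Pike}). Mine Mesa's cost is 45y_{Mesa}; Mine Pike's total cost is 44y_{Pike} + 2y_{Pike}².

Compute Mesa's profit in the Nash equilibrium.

4598.405

Mine Mesa's profit: π = y_{Mesa}(269.1 − 2(y_{Mesa} + y_{Pike})) − 45y_{Mesa}.
∂π/∂y_{Mesa} = 224.1 − 4y_{Mesa} − 2y_{Pike} = 0, so y_{Mesa} = 56.025 − 0.5y_{Pike}.
For Pike: ∂π/∂y_{Pike} = 225.1 − 8y_{Pike} − 2y_{Mesa} = 0 ⇒ y_{Pike} = 28.1375 − 0.25y_{Mesa}.
Plugging y_{Pike} into Mesa's best response: y_{Mesa} = 56.025 − 0.5(28.1375 − 0.25y_{Mesa}) ⇒ 0.875y_{Mesa} = 6713/160, so y_{Mesa} = 47.95.
Then y_{Pike} = 28.1375 − 0.25·47.95 = 16.15.
Price P = 269.1 − 2·64.1 = 140.9.
Mesa's profit: (140.9 − 45)·47.95 = 4598.405.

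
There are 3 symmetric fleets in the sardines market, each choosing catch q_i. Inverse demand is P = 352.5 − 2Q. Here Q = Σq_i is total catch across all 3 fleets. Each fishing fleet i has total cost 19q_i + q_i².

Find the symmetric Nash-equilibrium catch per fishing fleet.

A representative fishing fleet's profit is π_i = q_i(352.5 − 2Q) − 19q_i − q_i², with Q = q_i + Σ_{j≠i} q_j.
First-order condition: 333.5 − 6q_i − 2Σ_{j≠i} q_j = 0.
With identical fishing fleets, set every q_j = q: then 333.5 − 6q − 4q = 0, i.e. q = 333.5/10 = 33.35.

33.35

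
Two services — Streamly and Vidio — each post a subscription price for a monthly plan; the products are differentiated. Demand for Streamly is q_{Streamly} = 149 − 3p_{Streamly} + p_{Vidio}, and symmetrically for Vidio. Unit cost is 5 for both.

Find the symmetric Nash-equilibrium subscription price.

32.8

Streamly's profit: π = (p_{Streamly} − 5)(149 − 3p_{Streamly} + p_{Vidio}).
∂π/∂p_{Streamly} = 164 − 6p_{Streamly} + p_{Vidio} = 0 ⇒ p_{Streamly} = 82/3 + (1/6)p_{Vidio}.
The game is symmetric, so in equilibrium p_{Vidio} = p_{Streamly}: the reaction function gives (5/6)p_{Streamly} = 82/3, hence p_{Streamly} = 32.8.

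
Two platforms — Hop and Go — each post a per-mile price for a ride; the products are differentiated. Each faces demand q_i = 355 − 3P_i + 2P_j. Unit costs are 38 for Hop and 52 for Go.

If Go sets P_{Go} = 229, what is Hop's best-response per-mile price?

154.5

Hop's profit: π = (P_{Hop} − 38)(355 − 3P_{Hop} + 2P_{Go}).
∂π/∂P_{Hop} = 469 − 6P_{Hop} + 2P_{Go} = 0 ⇒ P_{Hop} = 469/6 + (1/3)P_{Go}.
At P_{Go} = 229: P_{Hop} = 469/6 + (1/3)·229 = 154.5.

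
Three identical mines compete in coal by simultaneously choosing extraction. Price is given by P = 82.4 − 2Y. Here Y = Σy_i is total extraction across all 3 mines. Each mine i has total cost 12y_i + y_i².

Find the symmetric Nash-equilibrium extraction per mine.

7.04

A representative mine's profit is π_i = y_i(82.4 − 2Y) − 12y_i − y_i², with Y = y_i + Σ_{j≠i} y_j.
First-order condition: 70.4 − 6y_i − 2Σ_{j≠i} y_j = 0.
With identical mines, set every y_j = y: then 70.4 − 6y − 4y = 0, i.e. y = 70.4/10 = 7.04.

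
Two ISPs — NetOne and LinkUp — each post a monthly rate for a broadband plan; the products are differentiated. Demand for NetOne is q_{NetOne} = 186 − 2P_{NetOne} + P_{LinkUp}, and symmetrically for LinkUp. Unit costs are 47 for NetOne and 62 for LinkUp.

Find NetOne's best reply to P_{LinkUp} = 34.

78.5

NetOne's profit: π = (P_{NetOne} − 47)(186 − 2P_{NetOne} + P_{LinkUp}).
∂π/∂P_{NetOne} = 280 − 4P_{NetOne} + P_{LinkUp} = 0 ⇒ P_{NetOne} = 70 + 0.25P_{LinkUp}.
At P_{LinkUp} = 34: P_{NetOne} = 70 + 0.25·34 = 78.5.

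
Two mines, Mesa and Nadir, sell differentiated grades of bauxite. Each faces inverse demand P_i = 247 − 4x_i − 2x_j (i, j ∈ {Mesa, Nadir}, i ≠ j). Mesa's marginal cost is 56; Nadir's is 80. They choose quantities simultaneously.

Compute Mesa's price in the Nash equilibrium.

Mine Mesa's profit: π = x_{Mesa}(247 − 4x_{Mesa} − 2x_{Nadir}) − 56x_{Mesa}.
∂π/∂x_{Mesa} = 191 − 8x_{Mesa} − 2x_{Nadir} = 0 ⇒ x_{Mesa} = 23.875 − 0.25x_{Nadir}.
Similarly x_{Nadir} = 20.875 − 0.25x_{Mesa}.
Substituting the second reaction function into the first: x_{Mesa} = 23.875 − 0.25(20.875 − 0.25x_{Mesa}), which gives 0.9375x_{Mesa} = 597/32 ⇒ x_{Mesa} = 19.9.
Then x_{Nadir} = 20.875 − 0.25·19.9 = 15.9.
P_{Mesa} = 247 − 4·19.9 − 2·15.9 = 135.6.

135.6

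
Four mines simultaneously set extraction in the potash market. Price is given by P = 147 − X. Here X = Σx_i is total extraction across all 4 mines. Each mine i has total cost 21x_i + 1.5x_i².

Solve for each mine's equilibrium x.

15.75

A representative mine's profit is π_i = x_i(147 − X) − 21x_i − 1.5x_i², with X = x_i + Σ_{j≠i} x_j.
First-order condition: 126 − 5x_i − Σ_{j≠i} x_j = 0.
In a symmetric equilibrium every mine chooses the same x, so Σ_{j≠i} x_j = 3x. The condition becomes 126 − 8x = 0, giving x = 126/8 = 15.75.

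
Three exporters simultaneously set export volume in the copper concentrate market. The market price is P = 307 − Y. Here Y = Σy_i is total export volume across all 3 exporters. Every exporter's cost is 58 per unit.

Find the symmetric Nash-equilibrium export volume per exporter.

A representative exporter's profit is π_i = y_i(307 − Y) − 58y_i, with Y = y_i + Σ_{j≠i} y_j.
First-order condition: 249 − 2y_i − Σ_{j≠i} y_j = 0.
In a symmetric equilibrium every exporter chooses the same y, so Σ_{j≠i} y_j = 2y. The condition becomes 249 − 4y = 0, giving y = 249/4 = 62.25.

62.25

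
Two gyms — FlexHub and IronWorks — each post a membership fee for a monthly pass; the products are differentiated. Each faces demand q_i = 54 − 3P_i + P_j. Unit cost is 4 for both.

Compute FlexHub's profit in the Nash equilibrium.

253.92

FlexHub's profit: π = (P_{FlexHub} − 4)(54 − 3P_{FlexHub} + P_{IronWorks}).
∂π/∂P_{FlexHub} = 66 − 6P_{FlexHub} + P_{IronWorks} = 0 ⇒ P_{FlexHub} = 11 + (1/6)P_{IronWorks}.
Setting P_{FlexHub} = P_{IronWorks} in the reaction function: P_{FlexHub} = 11 + (1/6)P_{FlexHub}, so P_{FlexHub} = 11 / (5/6) = 13.2.
q_{FlexHub} = 54 − 3·13.2 + 13.2 = 27.6.
Profit = (13.2 − 4)·27.6 = 253.92.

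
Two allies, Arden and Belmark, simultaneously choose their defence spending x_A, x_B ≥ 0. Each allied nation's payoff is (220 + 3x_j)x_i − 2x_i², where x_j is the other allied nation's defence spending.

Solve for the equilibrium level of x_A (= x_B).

Arden's payoff is (220 + 3x_B)x_A − 2x_A².
∂π/∂x_A = 220 + 3x_B − 4x_A = 0, so x_A = 55 + 0.75x_B.
By symmetry x_B = x_A; substituting into the reaction function, 0.25x_A = 55 and x_A = 220.

220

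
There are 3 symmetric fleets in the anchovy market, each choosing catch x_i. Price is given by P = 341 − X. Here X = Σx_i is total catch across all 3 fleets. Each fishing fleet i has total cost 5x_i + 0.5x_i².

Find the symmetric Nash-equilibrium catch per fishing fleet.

A representative fishing fleet's profit is π_i = x_i(341 − X) − 5x_i − 0.5x_i², with X = x_i + Σ_{j≠i} x_j.
First-order condition: 336 − 3x_i − Σ_{j≠i} x_j = 0.
In a symmetric equilibrium every fishing fleet chooses the same x, so Σ_{j≠i} x_j = 2x. The condition becomes 336 − 5x = 0, giving x = 336/5 = 67.2.

67.2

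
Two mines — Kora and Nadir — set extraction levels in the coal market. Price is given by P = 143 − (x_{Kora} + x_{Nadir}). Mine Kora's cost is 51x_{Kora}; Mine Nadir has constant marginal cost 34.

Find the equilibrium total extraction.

Mine Kora's profit: π = x_{Kora}(143 − (x_{Kora} + x_{Nadir})) − 51x_{Kora}.
∂π/∂x_{Kora} = 92 − 2x_{Kora} − x_{Nadir} = 0, so x_{Kora} = 46 − 0.5x_{Nadir}.
By the same steps for Nadir: x_{Nadir} = 54.5 − 0.5x_{Kora}.
Solving the two reaction functions simultaneously: (1 − (−0.5)(−0.5))x_{Kora} = 46 − 0.5·54.5, so 0.75x_{Kora} = 18.75 and x_{Kora} = 25.
Then x_{Nadir} = 54.5 − 0.5·25 = 42.
Total extraction: 25 + 42 = 67.

67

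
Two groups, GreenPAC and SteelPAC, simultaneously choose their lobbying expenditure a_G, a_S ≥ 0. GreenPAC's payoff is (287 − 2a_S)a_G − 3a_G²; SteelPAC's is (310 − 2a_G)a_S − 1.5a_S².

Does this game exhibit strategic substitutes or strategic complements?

strategic substitutes

Expanding GreenPAC's payoff: 287a_G − 2a_Sa_G − 3a_G².
∂π/∂a_G = 287 − 2a_S − 6a_G = 0, so a_G = 287/6 − (1/3)a_S.
The best-response slope da_G/da_S = −1/3 < 0: the reaction function is downward-sloping, so the choices are strategic substitutes.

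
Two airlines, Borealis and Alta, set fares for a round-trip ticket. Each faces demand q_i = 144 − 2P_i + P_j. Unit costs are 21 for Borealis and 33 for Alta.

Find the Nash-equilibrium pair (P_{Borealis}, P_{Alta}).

Borealis's profit: π = (P_{Borealis} − 21)(144 − 2P_{Borealis} + P_{Alta}).
∂π/∂P_{Borealis} = 186 − 4P_{Borealis} + P_{Alta} = 0 ⇒ P_{Borealis} = 46.5 + 0.25P_{Alta}.
Similarly P_{Alta} = 52.5 + 0.25P_{Borealis}.
Substituting the second reaction function into the first: P_{Borealis} = 46.5 + 0.25(52.5 + 0.25P_{Borealis}), which gives 0.9375P_{Borealis} = 59.625 ⇒ P_{Borealis} = 63.6.
Then P_{Alta} = 52.5 + 0.25·63.6 = 68.4.

63.6, 68.4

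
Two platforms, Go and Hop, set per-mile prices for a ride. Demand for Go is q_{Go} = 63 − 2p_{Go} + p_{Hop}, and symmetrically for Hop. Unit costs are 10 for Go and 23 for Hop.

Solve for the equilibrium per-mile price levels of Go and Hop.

29.4, 34.6

Go's profit: π = (p_{Go} − 10)(63 − 2p_{Go} + p_{Hop}).
∂π/∂p_{Go} = 83 − 4p_{Go} + p_{Hop} = 0 ⇒ p_{Go} = 20.75 + 0.25p_{Hop}.
Similarly p_{Hop} = 27.25 + 0.25p_{Go}.
Solving the two reaction functions simultaneously: (1 − (0.25)(0.25))p_{Go} = 20.75 + 0.25·27.25, so 0.9375p_{Go} = 27.5625 and p_{Go} = 29.4.
Then p_{Hop} = 27.25 + 0.25·29.4 = 34.6.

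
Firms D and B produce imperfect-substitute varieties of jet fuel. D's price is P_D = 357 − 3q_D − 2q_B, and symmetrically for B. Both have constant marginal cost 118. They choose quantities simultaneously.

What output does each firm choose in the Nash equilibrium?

Firm D's profit: π = q_D(357 − 3q_D − 2q_B) − 118q_D.
∂π/∂q_D = 239 − 6q_D − 2q_B = 0 ⇒ q_D = 239/6 − (1/3)q_B.
By symmetry q_B = q_D; substituting into the reaction function, (4/3)q_D = 239/6 and q_D = 29.875.

29.875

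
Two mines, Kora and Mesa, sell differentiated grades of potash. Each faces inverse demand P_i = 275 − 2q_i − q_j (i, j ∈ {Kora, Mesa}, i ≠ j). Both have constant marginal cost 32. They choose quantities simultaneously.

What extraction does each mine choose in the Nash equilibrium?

Mine Kora's profit: π = q_{Kora}(275 − 2q_{Kora} − q_{Mesa}) − 32q_{Kora}.
∂π/∂q_{Kora} = 243 − 4q_{Kora} − q_{Mesa} = 0 ⇒ q_{Kora} = 60.75 − 0.25q_{Mesa}.
Setting q_{Kora} = q_{Mesa} in the reaction function: q_{Kora} = 60.75 − 0.25q_{Kora}, so q_{Kora} = 60.75 / 1.25 = 48.6.

48.6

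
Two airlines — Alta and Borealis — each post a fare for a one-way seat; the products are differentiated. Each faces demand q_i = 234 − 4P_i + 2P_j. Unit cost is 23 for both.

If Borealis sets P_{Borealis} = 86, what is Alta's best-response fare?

62.25

Alta's profit: π = (P_{Alta} − 23)(234 − 4P_{Alta} + 2P_{Borealis}).
∂π/∂P_{Alta} = 326 − 8P_{Alta} + 2P_{Borealis} = 0 ⇒ P_{Alta} = 40.75 + 0.25P_{Borealis}.
At P_{Borealis} = 86: P_{Alta} = 40.75 + 0.25·86 = 62.25.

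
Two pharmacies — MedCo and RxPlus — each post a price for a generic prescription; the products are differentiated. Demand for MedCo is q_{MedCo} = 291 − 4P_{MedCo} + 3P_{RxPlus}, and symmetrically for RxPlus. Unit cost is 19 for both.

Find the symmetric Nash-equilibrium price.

73.4

MedCo's profit: π = (P_{MedCo} − 19)(291 − 4P_{MedCo} + 3P_{RxPlus}).
∂π/∂P_{MedCo} = 367 − 8P_{MedCo} + 3P_{RxPlus} = 0 ⇒ P_{MedCo} = 45.875 + 0.375P_{RxPlus}.
By symmetry P_{RxPlus} = P_{MedCo}; substituting into the reaction function, 0.625P_{MedCo} = 45.875 and P_{MedCo} = 73.4.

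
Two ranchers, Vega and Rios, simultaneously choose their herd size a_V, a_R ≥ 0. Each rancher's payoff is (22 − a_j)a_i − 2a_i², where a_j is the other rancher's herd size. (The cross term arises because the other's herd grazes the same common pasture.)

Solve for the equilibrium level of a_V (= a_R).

Vega's payoff is (22 − a_R)a_V − 2a_V².
∂π/∂a_V = 22 − a_R − 4a_V = 0, so a_V = 5.5 − 0.25a_R.
Setting a_V = a_R in the reaction function: a_V = 5.5 − 0.25a_V, so a_V = 5.5 / 1.25 = 4.4.

4.4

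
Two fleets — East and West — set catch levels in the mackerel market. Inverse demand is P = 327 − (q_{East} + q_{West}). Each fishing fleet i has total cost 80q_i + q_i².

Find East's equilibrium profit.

Fishing fleet East's profit: π = q_{East}(327 − (q_{East} + q_{West})) − 80q_{East} − q_{East}².
∂π/∂q_{East} = 247 − 4q_{East} − q_{West} = 0, so q_{East} = 61.75 − 0.25q_{West}.
Setting q_{East} = q_{West} in the reaction function: q_{East} = 61.75 − 0.25q_{East}, so q_{East} = 61.75 / 1.25 = 49.4.
Price P = 327 − 98.8 = 228.2.
East's profit: (228.2 − 80)·49.4 − (49.4)² = 4880.72.

4880.72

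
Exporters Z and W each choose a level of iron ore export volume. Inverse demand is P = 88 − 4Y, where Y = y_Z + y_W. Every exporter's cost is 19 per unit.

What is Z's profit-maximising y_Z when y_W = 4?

6.625

Exporter Z's profit: π = y_Z(88 − 4(y_Z + y_W)) − 19y_Z.
∂π/∂y_Z = 69 − 8y_Z − 4y_W = 0, so y_Z = 8.625 − 0.5y_W.
At y_W = 4: y_Z = 8.625 − 0.5·4 = 6.625.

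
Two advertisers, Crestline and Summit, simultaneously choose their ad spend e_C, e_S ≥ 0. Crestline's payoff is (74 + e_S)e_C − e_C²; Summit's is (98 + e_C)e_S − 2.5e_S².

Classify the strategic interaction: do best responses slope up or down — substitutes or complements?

Expanding Crestline's payoff: 74e_C + e_Se_C − e_C².
∂π/∂e_C = 74 + e_S − 2e_C = 0, so e_C = 37 + 0.5e_S.
The best-response slope de_C/de_S = 0.5 > 0: the reaction function is upward-sloping, so the choices are strategic complements.

strategic complements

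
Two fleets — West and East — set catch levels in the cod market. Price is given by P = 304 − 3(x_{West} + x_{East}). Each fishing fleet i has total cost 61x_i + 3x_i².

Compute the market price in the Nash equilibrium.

Fishing fleet West's profit: π = x_{West}(304 − 3(x_{West} + x_{East})) − 61x_{West} − 3x_{West}².
∂π/∂x_{West} = 243 − 12x_{West} − 3x_{East} = 0, so x_{West} = 20.25 − 0.25x_{East}.
By symmetry x_{East} = x_{West}; substituting into the reaction function, 1.25x_{West} = 20.25 and x_{West} = 16.2.
Equilibrium price: P = 304 − 3·32.4 = 206.8.

206.8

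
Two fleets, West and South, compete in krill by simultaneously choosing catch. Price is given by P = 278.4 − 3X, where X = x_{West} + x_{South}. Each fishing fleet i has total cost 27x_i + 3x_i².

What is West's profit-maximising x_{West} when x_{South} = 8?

18.95

Fishing fleet West's profit: π = x_{West}(278.4 − 3(x_{West} + x_{South})) − 27x_{West} − 3x_{West}².
∂π/∂x_{West} = 251.4 − 12x_{West} − 3x_{South} = 0, so x_{West} = 20.95 − 0.25x_{South}.
At x_{South} = 8: x_{West} = 20.95 − 0.25·8 = 18.95.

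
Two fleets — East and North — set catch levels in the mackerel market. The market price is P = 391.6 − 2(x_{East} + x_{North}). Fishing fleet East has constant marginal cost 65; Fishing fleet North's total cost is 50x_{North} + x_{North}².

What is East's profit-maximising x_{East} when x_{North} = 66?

Fishing fleet East's profit: π = x_{East}(391.6 − 2(x_{East} + x_{North})) − 65x_{East}.
∂π/∂x_{East} = 326.6 − 4x_{East} − 2x_{North} = 0, so x_{East} = 81.65 − 0.5x_{North}.
At x_{North} = 66: x_{East} = 81.65 − 0.5·66 = 48.65.

48.65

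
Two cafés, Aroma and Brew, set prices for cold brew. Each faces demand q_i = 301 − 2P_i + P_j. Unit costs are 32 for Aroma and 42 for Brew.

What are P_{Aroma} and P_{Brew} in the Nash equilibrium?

123, 127

Aroma's profit: π = (P_{Aroma} − 32)(301 − 2P_{Aroma} + P_{Brew}).
∂π/∂P_{Aroma} = 365 − 4P_{Aroma} + P_{Brew} = 0 ⇒ P_{Aroma} = 91.25 + 0.25P_{Brew}.
Similarly P_{Brew} = 96.25 + 0.25P_{Aroma}.
Solving the two reaction functions simultaneously: (1 − (0.25)(0.25))P_{Aroma} = 91.25 + 0.25·96.25, so 0.9375P_{Aroma} = 115.3125 and P_{Aroma} = 123.
Then P_{Brew} = 96.25 + 0.25·123 = 127.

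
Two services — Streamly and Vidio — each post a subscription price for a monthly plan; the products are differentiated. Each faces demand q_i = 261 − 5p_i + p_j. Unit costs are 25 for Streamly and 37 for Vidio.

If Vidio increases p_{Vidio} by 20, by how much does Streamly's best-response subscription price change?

Streamly's profit: π = (p_{Streamly} − 25)(261 − 5p_{Streamly} + p_{Vidio}).
∂π/∂p_{Streamly} = 386 − 10p_{Streamly} + p_{Vidio} = 0 ⇒ p_{Streamly} = 38.6 + 0.1p_{Vidio}.
The reaction-function slope is 0.1, so a 20-unit rise in p_{Vidio} moves p_{Streamly} by 0.1 × 20 = 2. Streamly's best response rises — the actions are strategic complements.

2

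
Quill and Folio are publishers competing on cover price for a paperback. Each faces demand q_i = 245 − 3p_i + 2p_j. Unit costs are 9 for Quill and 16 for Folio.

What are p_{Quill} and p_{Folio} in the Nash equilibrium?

69.3125, 71.9375

Quill's profit: π = (p_{Quill} − 9)(245 − 3p_{Quill} + 2p_{Folio}).
∂π/∂p_{Quill} = 272 − 6p_{Quill} + 2p_{Folio} = 0 ⇒ p_{Quill} = 136/3 + (1/3)p_{Folio}.
Similarly p_{Folio} = 293/6 + (1/3)p_{Quill}.
Solving the two reaction functions simultaneously: (1 − (1/3)(1/3))p_{Quill} = 136/3 + (1/3)·(293/6), so (8/9)p_{Quill} = 1109/18 and p_{Quill} = 69.3125.
Then p_{Folio} = 293/6 + (1/3)·69.3125 = 71.9375.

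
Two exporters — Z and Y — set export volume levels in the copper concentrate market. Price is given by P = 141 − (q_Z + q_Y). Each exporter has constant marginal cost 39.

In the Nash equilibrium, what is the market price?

73

Exporter Z's profit: π = q_Z(141 − (q_Z + q_Y)) − 39q_Z.
∂π/∂q_Z = 102 − 2q_Z − q_Y = 0, so q_Z = 51 − 0.5q_Y.
By symmetry q_Y = q_Z; substituting into the reaction function, 1.5q_Z = 51 and q_Z = 34.
Equilibrium price: P = 141 − 68 = 73.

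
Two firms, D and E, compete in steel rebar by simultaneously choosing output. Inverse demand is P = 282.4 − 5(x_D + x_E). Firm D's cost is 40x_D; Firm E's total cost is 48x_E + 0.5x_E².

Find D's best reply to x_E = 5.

21.74

Firm D's profit: π = x_D(282.4 − 5(x_D + x_E)) − 40x_D.
∂π/∂x_D = 242.4 − 10x_D − 5x_E = 0, so x_D = 24.24 − 0.5x_E.
At x_E = 5: x_D = 24.24 − 0.5·5 = 21.74.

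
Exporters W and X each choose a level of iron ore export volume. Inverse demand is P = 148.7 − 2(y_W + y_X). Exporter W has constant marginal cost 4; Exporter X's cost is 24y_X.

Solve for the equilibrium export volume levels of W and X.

Exporter W's profit: π = y_W(148.7 − 2(y_W + y_X)) − 4y_W.
∂π/∂y_W = 144.7 − 4y_W − 2y_X = 0, so y_W = 36.175 − 0.5y_X.
By the same steps for X: y_X = 31.175 − 0.5y_W.
Substituting the second reaction function into the first: y_W = 36.175 − 0.5(31.175 − 0.5y_W), which gives 0.75y_W = 20.5875 ⇒ y_W = 27.45.
Then y_X = 31.175 − 0.5·27.45 = 17.45.

27.45, 17.45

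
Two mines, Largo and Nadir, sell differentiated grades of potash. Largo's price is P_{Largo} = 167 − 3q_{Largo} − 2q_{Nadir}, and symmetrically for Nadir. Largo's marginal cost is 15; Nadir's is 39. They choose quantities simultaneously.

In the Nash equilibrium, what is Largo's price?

Mine Largo's profit: π = q_{Largo}(167 − 3q_{Largo} − 2q_{Nadir}) − 15q_{Largo}.
∂π/∂q_{Largo} = 152 − 6q_{Largo} − 2q_{Nadir} = 0 ⇒ q_{Largo} = 76/3 − (1/3)q_{Nadir}.
Similarly q_{Nadir} = 64/3 − (1/3)q_{Largo}.
Substituting the second reaction function into the first: q_{Largo} = 76/3 − (1/3)(64/3 − (1/3)q_{Largo}), which gives (8/9)q_{Largo} = 164/9 ⇒ q_{Largo} = 20.5.
Then q_{Nadir} = 64/3 − (1/3)·20.5 = 14.5.
P_{Largo} = 167 − 3·20.5 − 2·14.5 = 76.5.

76.5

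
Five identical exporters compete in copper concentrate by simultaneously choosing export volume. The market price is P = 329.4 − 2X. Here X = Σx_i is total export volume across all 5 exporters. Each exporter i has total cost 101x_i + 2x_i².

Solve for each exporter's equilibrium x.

14.275

A representative exporter's profit is π_i = x_i(329.4 − 2X) − 101x_i − 2x_i², with X = x_i + Σ_{j≠i} x_j.
First-order condition: 228.4 − 8x_i − 2Σ_{j≠i} x_j = 0.
In a symmetric equilibrium every exporter chooses the same x, so Σ_{j≠i} x_j = 4x. The condition becomes 228.4 − 16x = 0, giving x = 228.4/16 = 14.275.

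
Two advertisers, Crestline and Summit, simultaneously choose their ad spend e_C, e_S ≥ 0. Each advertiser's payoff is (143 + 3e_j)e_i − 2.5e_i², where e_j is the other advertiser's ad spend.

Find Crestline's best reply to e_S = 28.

Crestline's payoff is (143 + 3e_S)e_C − 2.5e_C².
∂π/∂e_C = 143 + 3e_S − 5e_C = 0, so e_C = 28.6 + 0.6e_S.
At e_S = 28: e_C = 28.6 + 0.6·28 = 45.4.

45.4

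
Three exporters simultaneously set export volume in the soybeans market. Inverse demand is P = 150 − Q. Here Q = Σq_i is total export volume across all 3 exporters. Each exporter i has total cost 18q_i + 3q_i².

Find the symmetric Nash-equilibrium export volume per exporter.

13.2

A representative exporter's profit is π_i = q_i(150 − Q) − 18q_i − 3q_i², with Q = q_i + Σ_{j≠i} q_j.
First-order condition: 132 − 8q_i − Σ_{j≠i} q_j = 0.
In a symmetric equilibrium every exporter chooses the same q, so Σ_{j≠i} q_j = 2q. The condition becomes 132 − 10q = 0, giving q = 132/10 = 13.2.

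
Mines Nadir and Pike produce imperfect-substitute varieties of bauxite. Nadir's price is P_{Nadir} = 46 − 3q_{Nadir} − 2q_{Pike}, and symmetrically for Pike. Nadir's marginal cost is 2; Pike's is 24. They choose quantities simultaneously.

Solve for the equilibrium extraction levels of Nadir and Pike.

6.875, 1.375

Mine Nadir's profit: π = q_{Nadir}(46 − 3q_{Nadir} − 2q_{Pike}) − 2q_{Nadir}.
∂π/∂q_{Nadir} = 44 − 6q_{Nadir} − 2q_{Pike} = 0 ⇒ q_{Nadir} = 22/3 − (1/3)q_{Pike}.
Similarly q_{Pike} = 11/3 − (1/3)q_{Nadir}.
Substituting the second reaction function into the first: q_{Nadir} = 22/3 − (1/3)(11/3 − (1/3)q_{Nadir}), which gives (8/9)q_{Nadir} = 55/9 ⇒ q_{Nadir} = 6.875.
Then q_{Pike} = 11/3 − (1/3)·6.875 = 1.375.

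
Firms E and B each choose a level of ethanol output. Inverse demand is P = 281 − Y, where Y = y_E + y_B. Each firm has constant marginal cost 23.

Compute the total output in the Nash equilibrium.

Firm E's profit: π = y_E(281 − (y_E + y_B)) − 23y_E.
∂π/∂y_E = 258 − 2y_E − y_B = 0, so y_E = 129 − 0.5y_B.
The game is symmetric, so in equilibrium y_B = y_E: the reaction function gives 1.5y_E = 129, hence y_E = 86.
Total output: 86 + 86 = 172.

172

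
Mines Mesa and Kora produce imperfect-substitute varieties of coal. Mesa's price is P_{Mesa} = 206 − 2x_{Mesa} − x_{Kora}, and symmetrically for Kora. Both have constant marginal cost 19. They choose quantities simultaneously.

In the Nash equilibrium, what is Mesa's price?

93.8

Mine Mesa's profit: π = x_{Mesa}(206 − 2x_{Mesa} − x_{Kora}) − 19x_{Mesa}.
∂π/∂x_{Mesa} = 187 − 4x_{Mesa} − x_{Kora} = 0 ⇒ x_{Mesa} = 46.75 − 0.25x_{Kora}.
The game is symmetric, so in equilibrium x_{Kora} = x_{Mesa}: the reaction function gives 1.25x_{Mesa} = 46.75, hence x_{Mesa} = 37.4.
P_{Mesa} = 206 − 2·37.4 − 37.4 = 93.8.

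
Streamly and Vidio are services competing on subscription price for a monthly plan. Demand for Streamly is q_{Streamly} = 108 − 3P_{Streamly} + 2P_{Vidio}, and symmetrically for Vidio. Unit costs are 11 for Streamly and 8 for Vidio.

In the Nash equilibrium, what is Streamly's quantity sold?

Streamly's profit: π = (P_{Streamly} − 11)(108 − 3P_{Streamly} + 2P_{Vidio}).
∂π/∂P_{Streamly} = 141 − 6P_{Streamly} + 2P_{Vidio} = 0 ⇒ P_{Streamly} = 23.5 + (1/3)P_{Vidio}.
Similarly P_{Vidio} = 22 + (1/3)P_{Streamly}.
Substituting the second reaction function into the first: P_{Streamly} = 23.5 + (1/3)(22 + (1/3)P_{Streamly}), which gives (8/9)P_{Streamly} = 185/6 ⇒ P_{Streamly} = 34.6875.
Then P_{Vidio} = 22 + (1/3)·34.6875 = 33.5625.
q_{Streamly} = 108 − 3·34.6875 + 2·33.5625 = 71.0625.

71.0625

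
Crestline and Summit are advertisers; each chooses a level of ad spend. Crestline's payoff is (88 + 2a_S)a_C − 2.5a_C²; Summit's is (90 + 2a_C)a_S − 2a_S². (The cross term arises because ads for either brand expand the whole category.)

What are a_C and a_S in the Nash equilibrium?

33.25, 39.125

Expanding Crestline's payoff: 88a_C + 2a_Sa_C − 2.5a_C².
∂π/∂a_C = 88 + 2a_S − 5a_C = 0, so a_C = 17.6 + 0.4a_S.
Likewise for Summit: a_S = 22.5 + 0.5a_C.
Solving the two reaction functions simultaneously: (1 − (0.4)(0.5))a_C = 17.6 + 0.4·22.5, so 0.8a_C = 26.6 and a_C = 33.25.
Then a_S = 22.5 + 0.5·33.25 = 39.125.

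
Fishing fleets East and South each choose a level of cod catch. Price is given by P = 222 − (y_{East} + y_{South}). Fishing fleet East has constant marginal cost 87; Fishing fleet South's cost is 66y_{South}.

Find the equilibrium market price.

Fishing fleet East's profit: π = y_{East}(222 − (y_{East} + y_{South})) − 87y_{East}.
∂π/∂y_{East} = 135 − 2y_{East} − y_{South} = 0, so y_{East} = 67.5 − 0.5y_{South}.
By the same steps for South: y_{South} = 78 − 0.5y_{East}.
Substituting the second reaction function into the first: y_{East} = 67.5 − 0.5(78 − 0.5y_{East}), which gives 0.75y_{East} = 28.5 ⇒ y_{East} = 38.
Then y_{South} = 78 − 0.5·38 = 59.
Equilibrium price: P = 222 − 97 = 125.

125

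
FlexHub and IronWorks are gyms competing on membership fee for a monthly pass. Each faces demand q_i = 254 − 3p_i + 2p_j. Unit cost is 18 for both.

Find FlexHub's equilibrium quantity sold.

177

FlexHub's profit: π = (p_{FlexHub} − 18)(254 − 3p_{FlexHub} + 2p_{IronWorks}).
∂π/∂p_{FlexHub} = 308 − 6p_{FlexHub} + 2p_{IronWorks} = 0 ⇒ p_{FlexHub} = 154/3 + (1/3)p_{IronWorks}.
Setting p_{FlexHub} = p_{IronWorks} in the reaction function: p_{FlexHub} = 154/3 + (1/3)p_{FlexHub}, so p_{FlexHub} = (154/3) / (2/3) = 77.
q_{FlexHub} = 254 − 3·77 + 2·77 = 177.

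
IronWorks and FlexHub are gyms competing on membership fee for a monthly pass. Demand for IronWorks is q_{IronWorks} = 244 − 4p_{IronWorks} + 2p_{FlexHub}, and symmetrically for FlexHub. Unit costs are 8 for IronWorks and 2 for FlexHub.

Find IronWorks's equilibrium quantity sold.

IronWorks's profit: π = (p_{IronWorks} − 8)(244 − 4p_{IronWorks} + 2p_{FlexHub}).
∂π/∂p_{IronWorks} = 276 − 8p_{IronWorks} + 2p_{FlexHub} = 0 ⇒ p_{IronWorks} = 34.5 + 0.25p_{FlexHub}.
Similarly p_{FlexHub} = 31.5 + 0.25p_{IronWorks}.
Substituting the second reaction function into the first: p_{IronWorks} = 34.5 + 0.25(31.5 + 0.25p_{IronWorks}), which gives 0.9375p_{IronWorks} = 42.375 ⇒ p_{IronWorks} = 45.2.
Then p_{FlexHub} = 31.5 + 0.25·45.2 = 42.8.
q_{IronWorks} = 244 − 4·45.2 + 2·42.8 = 148.8.

148.8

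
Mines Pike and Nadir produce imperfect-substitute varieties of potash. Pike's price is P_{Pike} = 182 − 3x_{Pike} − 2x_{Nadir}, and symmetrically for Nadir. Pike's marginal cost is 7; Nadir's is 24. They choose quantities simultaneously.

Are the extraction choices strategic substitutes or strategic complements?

Mine Pike's profit: π = x_{Pike}(182 − 3x_{Pike} − 2x_{Nadir}) − 7x_{Pike}.
∂π/∂x_{Pike} = 175 − 6x_{Pike} − 2x_{Nadir} = 0 ⇒ x_{Pike} = 175/6 − (1/3)x_{Nadir}.
The best-response slope dx_{Pike}/dx_{Nadir} = −1/3 < 0: the reaction function is downward-sloping, so the choices are strategic substitutes.

strategic substitutes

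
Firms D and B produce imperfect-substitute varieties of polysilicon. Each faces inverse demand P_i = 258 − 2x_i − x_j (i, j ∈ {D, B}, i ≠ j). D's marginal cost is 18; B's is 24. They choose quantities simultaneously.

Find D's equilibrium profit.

Firm D's profit: π = x_D(258 − 2x_D − x_B) − 18x_D.
∂π/∂x_D = 240 − 4x_D − x_B = 0 ⇒ x_D = 60 − 0.25x_B.
Similarly x_B = 58.5 − 0.25x_D.
Solving the two reaction functions simultaneously: (1 − (−0.25)(−0.25))x_D = 60 − 0.25·58.5, so 0.9375x_D = 45.375 and x_D = 48.4.
Then x_B = 58.5 − 0.25·48.4 = 46.4.
P_D = 258 − 2·48.4 − 46.4 = 114.8.
Profit = (114.8 − 18)·48.4 = 4685.12.

4685.12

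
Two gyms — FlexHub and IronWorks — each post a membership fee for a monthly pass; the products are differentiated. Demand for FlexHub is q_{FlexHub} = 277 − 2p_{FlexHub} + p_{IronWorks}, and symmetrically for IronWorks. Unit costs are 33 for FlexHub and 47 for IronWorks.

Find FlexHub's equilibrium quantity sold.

FlexHub's profit: π = (p_{FlexHub} − 33)(277 − 2p_{FlexHub} + p_{IronWorks}).
∂π/∂p_{FlexHub} = 343 − 4p_{FlexHub} + p_{IronWorks} = 0 ⇒ p_{FlexHub} = 85.75 + 0.25p_{IronWorks}.
Similarly p_{IronWorks} = 92.75 + 0.25p_{FlexHub}.
Substituting the second reaction function into the first: p_{FlexHub} = 85.75 + 0.25(92.75 + 0.25p_{FlexHub}), which gives 0.9375p_{FlexHub} = 108.9375 ⇒ p_{FlexHub} = 116.2.
Then p_{IronWorks} = 92.75 + 0.25·116.2 = 121.8.
q_{FlexHub} = 277 − 2·116.2 + 121.8 = 166.4.

166.4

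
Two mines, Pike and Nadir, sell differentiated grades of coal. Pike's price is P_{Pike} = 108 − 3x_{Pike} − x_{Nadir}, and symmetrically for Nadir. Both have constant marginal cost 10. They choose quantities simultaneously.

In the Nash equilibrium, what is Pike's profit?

Mine Pike's profit: π = x_{Pike}(108 − 3x_{Pike} − x_{Nadir}) − 10x_{Pike}.
∂π/∂x_{Pike} = 98 − 6x_{Pike} − x_{Nadir} = 0 ⇒ x_{Pike} = 49/3 − (1/6)x_{Nadir}.
By symmetry x_{Nadir} = x_{Pike}; substituting into the reaction function, (7/6)x_{Pike} = 49/3 and x_{Pike} = 14.
P_{Pike} = 108 − 3·14 − 14 = 52.
Profit = (52 − 10)·14 = 588.

588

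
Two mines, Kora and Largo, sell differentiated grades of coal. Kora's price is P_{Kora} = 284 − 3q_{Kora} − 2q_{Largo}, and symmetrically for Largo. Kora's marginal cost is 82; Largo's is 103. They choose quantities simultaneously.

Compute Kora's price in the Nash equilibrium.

Mine Kora's profit: π = q_{Kora}(284 − 3q_{Kora} − 2q_{Largo}) − 82q_{Kora}.
∂π/∂q_{Kora} = 202 − 6q_{Kora} − 2q_{Largo} = 0 ⇒ q_{Kora} = 101/3 − (1/3)q_{Largo}.
Similarly q_{Largo} = 181/6 − (1/3)q_{Kora}.
Substituting the second reaction function into the first: q_{Kora} = 101/3 − (1/3)(181/6 − (1/3)q_{Kora}), which gives (8/9)q_{Kora} = 425/18 ⇒ q_{Kora} = 26.5625.
Then q_{Largo} = 181/6 − (1/3)·26.5625 = 21.3125.
P_{Kora} = 284 − 3·26.5625 − 2·21.3125 = 161.6875.

161.6875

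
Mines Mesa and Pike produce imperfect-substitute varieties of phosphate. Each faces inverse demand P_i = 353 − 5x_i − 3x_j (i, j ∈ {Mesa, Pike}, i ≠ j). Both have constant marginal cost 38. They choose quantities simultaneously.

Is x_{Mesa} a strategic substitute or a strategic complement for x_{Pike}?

Mine Mesa's profit: π = x_{Mesa}(353 − 5x_{Mesa} − 3x_{Pike}) − 38x_{Mesa}.
∂π/∂x_{Mesa} = 315 − 10x_{Mesa} − 3x_{Pike} = 0 ⇒ x_{Mesa} = 31.5 − 0.3x_{Pike}.
The best-response slope dx_{Mesa}/dx_{Pike} = −0.3 < 0: the reaction function is downward-sloping, so the choices are strategic substitutes.

strategic substitutes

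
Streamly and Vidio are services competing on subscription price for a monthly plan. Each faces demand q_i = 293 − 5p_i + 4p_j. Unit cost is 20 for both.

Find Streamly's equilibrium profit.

Streamly's profit: π = (p_{Streamly} − 20)(293 − 5p_{Streamly} + 4p_{Vidio}).
∂π/∂p_{Streamly} = 393 − 10p_{Streamly} + 4p_{Vidio} = 0 ⇒ p_{Streamly} = 39.3 + 0.4p_{Vidio}.
By symmetry p_{Vidio} = p_{Streamly}; substituting into the reaction function, 0.6p_{Streamly} = 39.3 and p_{Streamly} = 65.5.
q_{Streamly} = 293 − 5·65.5 + 4·65.5 = 227.5.
Profit = (65.5 − 20)·227.5 = 10351.25.

10351.25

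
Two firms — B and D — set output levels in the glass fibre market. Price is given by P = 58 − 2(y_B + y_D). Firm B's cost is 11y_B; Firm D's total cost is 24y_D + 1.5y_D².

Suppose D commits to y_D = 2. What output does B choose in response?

10.75

Firm B's profit: π = y_B(58 − 2(y_B + y_D)) − 11y_B.
∂π/∂y_B = 47 − 4y_B − 2y_D = 0, so y_B = 11.75 − 0.5y_D.
At y_D = 2: y_B = 11.75 − 0.5·2 = 10.75.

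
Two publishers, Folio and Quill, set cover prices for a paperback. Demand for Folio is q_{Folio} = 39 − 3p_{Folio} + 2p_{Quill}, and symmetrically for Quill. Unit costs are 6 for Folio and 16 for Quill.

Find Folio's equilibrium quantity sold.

30.375

Folio's profit: π = (p_{Folio} − 6)(39 − 3p_{Folio} + 2p_{Quill}).
∂π/∂p_{Folio} = 57 − 6p_{Folio} + 2p_{Quill} = 0 ⇒ p_{Folio} = 9.5 + (1/3)p_{Quill}.
Similarly p_{Quill} = 14.5 + (1/3)p_{Folio}.
Plugging p_{Quill} into Folio's best response: p_{Folio} = 9.5 + (1/3)(14.5 + (1/3)p_{Folio}) ⇒ (8/9)p_{Folio} = 43/3, so p_{Folio} = 16.125.
Then p_{Quill} = 14.5 + (1/3)·16.125 = 19.875.
q_{Folio} = 39 − 3·16.125 + 2·19.875 = 30.375.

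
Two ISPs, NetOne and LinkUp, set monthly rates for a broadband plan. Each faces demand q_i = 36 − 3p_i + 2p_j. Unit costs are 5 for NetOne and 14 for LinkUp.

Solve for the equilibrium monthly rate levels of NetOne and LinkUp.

14.4375, 17.8125

NetOne's profit: π = (p_{NetOne} − 5)(36 − 3p_{NetOne} + 2p_{LinkUp}).
∂π/∂p_{NetOne} = 51 − 6p_{NetOne} + 2p_{LinkUp} = 0 ⇒ p_{NetOne} = 8.5 + (1/3)p_{LinkUp}.
Similarly p_{LinkUp} = 13 + (1/3)p_{NetOne}.
Plugging p_{LinkUp} into NetOne's best response: p_{NetOne} = 8.5 + (1/3)(13 + (1/3)p_{NetOne}) ⇒ (8/9)p_{NetOne} = 77/6, so p_{NetOne} = 14.4375.
Then p_{LinkUp} = 13 + (1/3)·14.4375 = 17.8125.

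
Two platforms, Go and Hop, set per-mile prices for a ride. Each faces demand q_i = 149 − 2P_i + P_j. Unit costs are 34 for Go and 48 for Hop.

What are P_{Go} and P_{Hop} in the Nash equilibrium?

74.2, 79.8

Go's profit: π = (P_{Go} − 34)(149 − 2P_{Go} + P_{Hop}).
∂π/∂P_{Go} = 217 − 4P_{Go} + P_{Hop} = 0 ⇒ P_{Go} = 54.25 + 0.25P_{Hop}.
Similarly P_{Hop} = 61.25 + 0.25P_{Go}.
Substituting the second reaction function into the first: P_{Go} = 54.25 + 0.25(61.25 + 0.25P_{Go}), which gives 0.9375P_{Go} = 69.5625 ⇒ P_{Go} = 74.2.
Then P_{Hop} = 61.25 + 0.25·74.2 = 79.8.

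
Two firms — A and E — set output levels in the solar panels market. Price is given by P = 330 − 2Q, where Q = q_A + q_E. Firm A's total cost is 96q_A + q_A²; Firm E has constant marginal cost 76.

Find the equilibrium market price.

Firm A's profit: π = q_A(330 − 2(q_A + q_E)) − 96q_A − q_A².
∂π/∂q_A = 234 − 6q_A − 2q_E = 0, so q_A = 39 − (1/3)q_E.
For E: ∂π/∂q_E = 254 − 4q_E − 2q_A = 0 ⇒ q_E = 63.5 − 0.5q_A.
Substituting the second reaction function into the first: q_A = 39 − (1/3)(63.5 − 0.5q_A), which gives (5/6)q_A = 107/6 ⇒ q_A = 21.4.
Then q_E = 63.5 − 0.5·21.4 = 52.8.
Equilibrium price: P = 330 − 2·74.2 = 181.6.

181.6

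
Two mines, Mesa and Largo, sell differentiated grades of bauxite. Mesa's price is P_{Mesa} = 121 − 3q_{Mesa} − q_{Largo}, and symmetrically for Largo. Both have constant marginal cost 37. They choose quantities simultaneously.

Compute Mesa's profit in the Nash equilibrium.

Mine Mesa's profit: π = q_{Mesa}(121 − 3q_{Mesa} − q_{Largo}) − 37q_{Mesa}.
∂π/∂q_{Mesa} = 84 − 6q_{Mesa} − q_{Largo} = 0 ⇒ q_{Mesa} = 14 − (1/6)q_{Largo}.
Setting q_{Mesa} = q_{Largo} in the reaction function: q_{Mesa} = 14 − (1/6)q_{Mesa}, so q_{Mesa} = 14 / (7/6) = 12.
P_{Mesa} = 121 − 3·12 − 12 = 73.
Profit = (73 − 37)·12 = 432.

432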